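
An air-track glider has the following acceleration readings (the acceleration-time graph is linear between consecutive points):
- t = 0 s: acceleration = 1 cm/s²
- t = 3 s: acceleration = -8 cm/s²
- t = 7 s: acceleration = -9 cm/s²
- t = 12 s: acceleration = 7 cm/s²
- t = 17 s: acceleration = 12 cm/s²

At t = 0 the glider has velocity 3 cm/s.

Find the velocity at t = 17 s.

1 cm/s

Δv equals the area under the a-t graph; then v = v₀ + Δv.
0–3 s: ½(1 + -8)(3) = -10.5 cm/s
3–7 s: ½(-8 + -9)(4) = -34 cm/s
7–12 s: ½(-9 + 7)(5) = -5 cm/s
12–17 s: ½(7 + 12)(5) = 47.5 cm/s
Δv = -2 cm/s, so v(17) = 3 + (-2) = 1 cm/s.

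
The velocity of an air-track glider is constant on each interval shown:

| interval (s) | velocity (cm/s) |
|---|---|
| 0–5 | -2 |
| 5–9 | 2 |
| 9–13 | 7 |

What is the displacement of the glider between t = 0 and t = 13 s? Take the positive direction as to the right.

Displacement is the signed area under the v-t curve.
0–5 s: -2 × 5 = -10 cm
5–9 s: 2 × 4 = 8 cm
9–13 s: 7 × 4 = 28 cm
Net displacement = 26 cm

26 cm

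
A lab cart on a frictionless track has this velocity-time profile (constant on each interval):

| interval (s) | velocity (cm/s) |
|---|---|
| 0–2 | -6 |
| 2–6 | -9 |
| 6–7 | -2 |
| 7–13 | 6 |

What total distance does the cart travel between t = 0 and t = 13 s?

86 cm

Distance (not displacement) is the total path length: add the absolute areas under v-t.
0–2 s: |-6| × 2 = 12 cm
2–6 s: |-9| × 4 = 36 cm
6–7 s: |-2| × 1 = 2 cm
7–13 s: |6| × 6 = 36 cm
Total distance = 86 cm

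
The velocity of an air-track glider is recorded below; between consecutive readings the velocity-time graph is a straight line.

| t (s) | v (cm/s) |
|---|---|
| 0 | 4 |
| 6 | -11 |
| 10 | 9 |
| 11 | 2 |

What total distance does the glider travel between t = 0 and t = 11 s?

53.1 cm

Distance (not displacement) is the total path length: add the absolute areas under v-t.
0–6 s: v = 0 at t = 1.6 s; triangle areas 3.2 + 24.2 = 27.4 cm
6–10 s: v = 0 at t = 8.2 s; triangle areas 12.1 + 8.1 = 20.2 cm
10–11 s: |½(9 + 2)(1)| = 5.5 cm
Total distance = 53.1 cm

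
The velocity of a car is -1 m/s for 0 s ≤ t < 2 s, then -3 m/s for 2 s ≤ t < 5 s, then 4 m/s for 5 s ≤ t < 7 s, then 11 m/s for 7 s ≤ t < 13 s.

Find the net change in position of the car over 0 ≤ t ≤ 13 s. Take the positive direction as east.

Displacement is the signed area under the v-t curve.
0–2 s: -1 × 2 = -2 m
2–5 s: -3 × 3 = -9 m
5–7 s: 4 × 2 = 8 m
7–13 s: 11 × 6 = 66 m
Net displacement = 63 m

63 m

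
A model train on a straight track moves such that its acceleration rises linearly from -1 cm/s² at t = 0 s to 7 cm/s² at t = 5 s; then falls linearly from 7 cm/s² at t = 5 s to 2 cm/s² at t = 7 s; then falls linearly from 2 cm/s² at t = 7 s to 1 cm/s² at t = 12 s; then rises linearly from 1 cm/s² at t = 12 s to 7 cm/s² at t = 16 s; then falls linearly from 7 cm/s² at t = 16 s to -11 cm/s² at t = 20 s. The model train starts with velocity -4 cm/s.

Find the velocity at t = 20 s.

35.5 cm/s

Δv equals the area under the a-t graph; then v = v₀ + Δv.
0–5 s: ½(-1 + 7)(5) = 15 cm/s
5–7 s: ½(7 + 2)(2) = 9 cm/s
7–12 s: ½(2 + 1)(5) = 7.5 cm/s
12–16 s: ½(1 + 7)(4) = 16 cm/s
16–20 s: ½(7 + -11)(4) = -8 cm/s
Δv = 39.5 cm/s, so v(20) = -4 + (39.5) = 35.5 cm/s.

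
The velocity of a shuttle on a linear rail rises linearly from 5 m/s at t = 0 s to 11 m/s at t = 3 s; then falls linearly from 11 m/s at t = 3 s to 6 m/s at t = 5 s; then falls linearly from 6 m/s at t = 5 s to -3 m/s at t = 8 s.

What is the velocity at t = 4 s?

On 3–5 s the graph is linear from 11 to 6 m/s: v(4) = 11 + (6 − 11)·(4 − 3)/(5 − 3) = 8.5 m/s.

8.5 m/s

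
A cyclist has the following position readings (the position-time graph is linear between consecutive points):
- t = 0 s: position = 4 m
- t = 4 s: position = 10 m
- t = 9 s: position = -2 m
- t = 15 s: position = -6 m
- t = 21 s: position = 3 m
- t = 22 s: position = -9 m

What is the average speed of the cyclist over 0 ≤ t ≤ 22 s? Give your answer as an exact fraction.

Average speed = (total path length)/(elapsed time); on a piecewise-linear x-t graph the path length is Σ|Δx|.
0–4 s: |Δx| = |10 − 4| = 6 m
4–9 s: |Δx| = |-2 − 10| = 12 m
9–15 s: |Δx| = |-6 − -2| = 4 m
15–21 s: |Δx| = |3 − -6| = 9 m
21–22 s: |Δx| = |-9 − 3| = 12 m
Total path = 43 m; average speed = 43/22 = 43/22 m/s.

43/22 m/s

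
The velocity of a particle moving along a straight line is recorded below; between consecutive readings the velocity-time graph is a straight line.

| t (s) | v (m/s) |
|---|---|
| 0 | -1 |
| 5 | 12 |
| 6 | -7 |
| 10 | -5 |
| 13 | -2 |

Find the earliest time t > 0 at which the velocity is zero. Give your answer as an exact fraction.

t = 5/13 s

v changes sign on 0–5 s (from -1 to 12); the graph is linear there, so v = 0 at t = 0 + (1)·(5 − 0)/(12 − -1) = 5/13 s.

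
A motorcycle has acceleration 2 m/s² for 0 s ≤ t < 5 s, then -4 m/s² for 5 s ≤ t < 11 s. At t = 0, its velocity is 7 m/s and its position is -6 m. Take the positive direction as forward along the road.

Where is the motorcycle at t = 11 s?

On each constant-a segment, Δv = aΔt and Δx = v₀Δt + ½aΔt²; chain segment to segment.
0–5 s: v starts 7 m/s; Δx = 7·5 + ½·2·5² = 60 m; v ends 17 m/s.
5–11 s: v starts 17 m/s; Δx = 17·6 + ½·-4·6² = 30 m; v ends -7 m/s.
x(11) = -6 + Σ Δx = 84 m.

84 m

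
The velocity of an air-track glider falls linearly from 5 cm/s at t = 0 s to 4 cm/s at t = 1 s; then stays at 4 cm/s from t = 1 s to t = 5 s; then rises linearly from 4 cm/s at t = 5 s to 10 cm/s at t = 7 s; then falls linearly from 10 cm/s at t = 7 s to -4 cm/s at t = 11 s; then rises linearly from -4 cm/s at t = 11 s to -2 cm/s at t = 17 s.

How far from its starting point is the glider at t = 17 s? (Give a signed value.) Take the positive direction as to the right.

28.5 cm

Net displacement equals the area under the velocity-time graph (areas below the axis count negative).
0–1 s: ½(5 + 4)(1) = 4.5 cm
1–5 s: 4 × 4 = 16 cm
5–7 s: ½(4 + 10)(2) = 14 cm
7–11 s: ½(10 + -4)(4) = 12 cm
11–17 s: ½(-4 + -2)(6) = -18 cm
Net displacement = 28.5 cm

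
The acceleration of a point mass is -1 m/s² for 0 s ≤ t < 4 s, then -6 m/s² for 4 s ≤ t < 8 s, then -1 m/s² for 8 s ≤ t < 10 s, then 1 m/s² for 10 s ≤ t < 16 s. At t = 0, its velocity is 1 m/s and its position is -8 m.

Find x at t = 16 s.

On each constant-a segment, Δv = aΔt and Δx = v₀Δt + ½aΔt²; chain segment to segment.
0–4 s: v starts 1 m/s; Δx = 1·4 + ½·-1·4² = -4 m; v ends -3 m/s.
4–8 s: v starts -3 m/s; Δx = -3·4 + ½·-6·4² = -60 m; v ends -27 m/s.
8–10 s: v starts -27 m/s; Δx = -27·2 + ½·-1·2² = -56 m; v ends -29 m/s.
10–16 s: v starts -29 m/s; Δx = -29·6 + ½·1·6² = -156 m; v ends -23 m/s.
x(16) = -8 + Σ Δx = -284 m.

-284 m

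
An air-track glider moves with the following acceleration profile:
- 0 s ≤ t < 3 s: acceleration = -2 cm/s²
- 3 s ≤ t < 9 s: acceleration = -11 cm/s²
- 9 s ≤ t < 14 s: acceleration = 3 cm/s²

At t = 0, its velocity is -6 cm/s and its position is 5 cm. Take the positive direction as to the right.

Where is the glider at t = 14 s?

On each constant-a segment, Δv = aΔt and Δx = v₀Δt + ½aΔt²; chain segment to segment.
0–3 s: v starts -6 cm/s; Δx = -6·3 + ½·-2·3² = -27 cm; v ends -12 cm/s.
3–9 s: v starts -12 cm/s; Δx = -12·6 + ½·-11·6² = -270 cm; v ends -78 cm/s.
9–14 s: v starts -78 cm/s; Δx = -78·5 + ½·3·5² = -352.5 cm; v ends -63 cm/s.
x(14) = 5 + Σ Δx = -644.5 cm.

-644.5 cm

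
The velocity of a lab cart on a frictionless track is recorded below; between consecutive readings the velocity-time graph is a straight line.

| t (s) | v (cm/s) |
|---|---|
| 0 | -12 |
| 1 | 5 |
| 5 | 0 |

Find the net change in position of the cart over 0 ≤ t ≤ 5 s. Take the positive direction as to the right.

Net displacement equals the area under the velocity-time graph (areas below the axis count negative).
0–1 s: ½(-12 + 5)(1) = -3.5 cm
1–5 s: ½(5 + 0)(4) = 10 cm
Net displacement = 6.5 cm

6.5 cm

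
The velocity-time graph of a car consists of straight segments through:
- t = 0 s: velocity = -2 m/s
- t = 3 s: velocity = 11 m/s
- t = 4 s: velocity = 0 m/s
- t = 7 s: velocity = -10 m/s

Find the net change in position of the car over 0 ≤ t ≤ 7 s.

Net displacement equals the area under the velocity-time graph (areas below the axis count negative).
0–3 s: ½(-2 + 11)(3) = 13.5 m
3–4 s: ½(11 + 0)(1) = 5.5 m
4–7 s: ½(0 + -10)(3) = -15 m
Net displacement = 4 m

4 m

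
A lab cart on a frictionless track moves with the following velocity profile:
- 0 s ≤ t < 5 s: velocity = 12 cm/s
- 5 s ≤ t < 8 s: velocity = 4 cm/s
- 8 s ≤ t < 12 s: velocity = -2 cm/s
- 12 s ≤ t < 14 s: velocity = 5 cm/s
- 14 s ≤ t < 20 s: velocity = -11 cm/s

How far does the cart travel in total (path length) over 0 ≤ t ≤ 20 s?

Distance (not displacement) is the total path length: add the absolute areas under v-t.
0–5 s: |12| × 5 = 60 cm
5–8 s: |4| × 3 = 12 cm
8–12 s: |-2| × 4 = 8 cm
12–14 s: |5| × 2 = 10 cm
14–20 s: |-11| × 6 = 66 cm
Total distance = 156 cm

156 cm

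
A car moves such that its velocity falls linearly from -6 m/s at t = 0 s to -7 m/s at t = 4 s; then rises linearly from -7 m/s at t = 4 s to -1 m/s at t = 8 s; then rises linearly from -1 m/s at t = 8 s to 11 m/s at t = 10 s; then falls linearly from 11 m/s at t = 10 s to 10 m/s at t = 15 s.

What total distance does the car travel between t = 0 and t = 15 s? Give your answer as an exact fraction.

314/3 m

Total distance travelled is ∫|v| dt — sum the magnitudes of each area piece.
0–4 s: |½(-6 + -7)(4)| = 26 m
4–8 s: |½(-7 + -1)(4)| = 16 m
8–10 s: v = 0 at t = 49/6 s; triangle areas 1/12 + 121/12 = 61/6 m
10–15 s: |½(11 + 10)(5)| = 52.5 m
Total distance = 314/3 m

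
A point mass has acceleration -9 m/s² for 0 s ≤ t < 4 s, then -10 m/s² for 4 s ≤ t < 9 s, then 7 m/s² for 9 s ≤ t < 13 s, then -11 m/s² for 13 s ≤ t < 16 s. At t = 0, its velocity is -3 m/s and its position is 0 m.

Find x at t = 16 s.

-936.5 m

On each constant-a segment, Δv = aΔt and Δx = v₀Δt + ½aΔt²; chain segment to segment.
0–4 s: v starts -3 m/s; Δx = -3·4 + ½·-9·4² = -84 m; v ends -39 m/s.
4–9 s: v starts -39 m/s; Δx = -39·5 + ½·-10·5² = -320 m; v ends -89 m/s.
9–13 s: v starts -89 m/s; Δx = -89·4 + ½·7·4² = -300 m; v ends -61 m/s.
13–16 s: v starts -61 m/s; Δx = -61·3 + ½·-11·3² = -232.5 m; v ends -94 m/s.
x(16) = 0 + Σ Δx = -936.5 m.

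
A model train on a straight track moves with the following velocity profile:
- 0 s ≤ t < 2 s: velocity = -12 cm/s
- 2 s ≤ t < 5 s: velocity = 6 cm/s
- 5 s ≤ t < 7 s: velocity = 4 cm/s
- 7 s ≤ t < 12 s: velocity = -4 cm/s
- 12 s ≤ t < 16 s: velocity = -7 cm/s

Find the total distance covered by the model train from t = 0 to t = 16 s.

98 cm

Distance (not displacement) is the total path length: add the absolute areas under v-t.
0–2 s: |-12| × 2 = 24 cm
2–5 s: |6| × 3 = 18 cm
5–7 s: |4| × 2 = 8 cm
7–12 s: |-4| × 5 = 20 cm
12–16 s: |-7| × 4 = 28 cm
Total distance = 98 cm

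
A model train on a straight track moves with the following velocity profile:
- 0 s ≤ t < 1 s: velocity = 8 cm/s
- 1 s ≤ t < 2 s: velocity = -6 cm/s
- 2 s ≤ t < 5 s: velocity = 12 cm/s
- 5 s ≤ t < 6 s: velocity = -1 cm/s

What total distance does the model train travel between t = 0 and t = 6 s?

51 cm

Distance (not displacement) is the total path length: add the absolute areas under v-t.
0–1 s: |8| × 1 = 8 cm
1–2 s: |-6| × 1 = 6 cm
2–5 s: |12| × 3 = 36 cm
5–6 s: |-1| × 1 = 1 cm
Total distance = 51 cm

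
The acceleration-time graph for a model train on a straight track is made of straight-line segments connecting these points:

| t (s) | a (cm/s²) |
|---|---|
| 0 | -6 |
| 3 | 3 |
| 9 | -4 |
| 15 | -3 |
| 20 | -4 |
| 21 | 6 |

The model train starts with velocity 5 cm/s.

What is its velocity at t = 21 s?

-40 cm/s

Δv equals the area under the a-t graph; then v = v₀ + Δv.
0–3 s: ½(-6 + 3)(3) = -4.5 cm/s
3–9 s: ½(3 + -4)(6) = -3 cm/s
9–15 s: ½(-4 + -3)(6) = -21 cm/s
15–20 s: ½(-3 + -4)(5) = -17.5 cm/s
20–21 s: ½(-4 + 6)(1) = 1 cm/s
Δv = -45 cm/s, so v(21) = 5 + (-45) = -40 cm/s.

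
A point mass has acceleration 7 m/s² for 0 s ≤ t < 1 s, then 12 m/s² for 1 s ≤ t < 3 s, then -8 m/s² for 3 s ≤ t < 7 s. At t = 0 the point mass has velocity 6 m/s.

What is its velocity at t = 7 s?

Δv equals the area under the a-t graph; then v = v₀ + Δv.
0–1 s: 7 × 1 = 7 m/s
1–3 s: 12 × 2 = 24 m/s
3–7 s: -8 × 4 = -32 m/s
Δv = -1 m/s, so v(7) = 6 + (-1) = 5 m/s.

5 m/s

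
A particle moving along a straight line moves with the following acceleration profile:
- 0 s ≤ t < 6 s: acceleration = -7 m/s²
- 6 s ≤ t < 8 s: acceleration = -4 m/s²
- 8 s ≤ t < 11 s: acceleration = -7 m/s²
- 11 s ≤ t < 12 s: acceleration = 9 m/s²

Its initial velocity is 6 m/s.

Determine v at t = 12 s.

Δv equals the area under the a-t graph; then v = v₀ + Δv.
0–6 s: -7 × 6 = -42 m/s
6–8 s: -4 × 2 = -8 m/s
8–11 s: -7 × 3 = -21 m/s
11–12 s: 9 × 1 = 9 m/s
Δv = -62 m/s, so v(12) = 6 + (-62) = -56 m/s.

-56 m/s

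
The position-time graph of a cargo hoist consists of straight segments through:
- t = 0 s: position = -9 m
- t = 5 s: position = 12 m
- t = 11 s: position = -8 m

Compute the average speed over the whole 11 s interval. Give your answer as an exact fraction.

41/11 m/s

Average speed = (total path length)/(elapsed time); on a piecewise-linear x-t graph the path length is Σ|Δx|.
0–5 s: |Δx| = |12 − -9| = 21 m
5–11 s: |Δx| = |-8 − 12| = 20 m
Total path = 41 m; average speed = 41/11 = 41/11 m/s.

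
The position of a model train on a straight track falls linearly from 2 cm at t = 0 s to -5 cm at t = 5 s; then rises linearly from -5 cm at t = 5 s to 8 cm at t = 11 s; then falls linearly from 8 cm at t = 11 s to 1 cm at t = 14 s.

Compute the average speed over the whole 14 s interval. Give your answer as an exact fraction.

27/14 cm/s

Average speed = (total path length)/(elapsed time); on a piecewise-linear x-t graph the path length is Σ|Δx|.
0–5 s: |Δx| = |-5 − 2| = 7 cm
5–11 s: |Δx| = |8 − -5| = 13 cm
11–14 s: |Δx| = |1 − 8| = 7 cm
Total path = 27 cm; average speed = 27/14 = 27/14 cm/s.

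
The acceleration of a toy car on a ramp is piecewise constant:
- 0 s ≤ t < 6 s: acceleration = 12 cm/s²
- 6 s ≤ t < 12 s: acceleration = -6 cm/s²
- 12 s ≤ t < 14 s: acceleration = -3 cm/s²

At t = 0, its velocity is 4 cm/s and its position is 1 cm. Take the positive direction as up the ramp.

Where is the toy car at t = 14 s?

On each constant-a segment, Δv = aΔt and Δx = v₀Δt + ½aΔt²; chain segment to segment.
0–6 s: v starts 4 cm/s; Δx = 4·6 + ½·12·6² = 240 cm; v ends 76 cm/s.
6–12 s: v starts 76 cm/s; Δx = 76·6 + ½·-6·6² = 348 cm; v ends 40 cm/s.
12–14 s: v starts 40 cm/s; Δx = 40·2 + ½·-3·2² = 74 cm; v ends 34 cm/s.
x(14) = 1 + Σ Δx = 663 cm.

663 cm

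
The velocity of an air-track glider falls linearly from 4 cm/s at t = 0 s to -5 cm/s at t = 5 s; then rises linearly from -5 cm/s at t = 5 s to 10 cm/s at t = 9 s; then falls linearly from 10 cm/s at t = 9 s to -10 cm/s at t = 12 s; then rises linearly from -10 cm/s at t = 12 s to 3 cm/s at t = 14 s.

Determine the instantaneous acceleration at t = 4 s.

Acceleration is the slope of the v-t graph on 0–5 s: (-5 − 4)/(5 − 0) = -1.8 cm/s².

-1.8 cm/s²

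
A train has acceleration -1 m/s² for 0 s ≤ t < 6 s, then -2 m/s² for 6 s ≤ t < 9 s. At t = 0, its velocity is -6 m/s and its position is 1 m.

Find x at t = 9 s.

-98 m

On each constant-a segment, Δv = aΔt and Δx = v₀Δt + ½aΔt²; chain segment to segment.
0–6 s: v starts -6 m/s; Δx = -6·6 + ½·-1·6² = -54 m; v ends -12 m/s.
6–9 s: v starts -12 m/s; Δx = -12·3 + ½·-2·3² = -45 m; v ends -18 m/s.
x(9) = 1 + Σ Δx = -98 m.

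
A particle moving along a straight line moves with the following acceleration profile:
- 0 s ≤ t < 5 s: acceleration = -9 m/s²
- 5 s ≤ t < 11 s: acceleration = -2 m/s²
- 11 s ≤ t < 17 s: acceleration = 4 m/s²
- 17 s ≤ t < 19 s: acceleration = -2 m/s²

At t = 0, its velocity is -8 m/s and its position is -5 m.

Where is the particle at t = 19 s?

On each constant-a segment, Δv = aΔt and Δx = v₀Δt + ½aΔt²; chain segment to segment.
0–5 s: v starts -8 m/s; Δx = -8·5 + ½·-9·5² = -152.5 m; v ends -53 m/s.
5–11 s: v starts -53 m/s; Δx = -53·6 + ½·-2·6² = -354 m; v ends -65 m/s.
11–17 s: v starts -65 m/s; Δx = -65·6 + ½·4·6² = -318 m; v ends -41 m/s.
17–19 s: v starts -41 m/s; Δx = -41·2 + ½·-2·2² = -86 m; v ends -45 m/s.
x(19) = -5 + Σ Δx = -915.5 m.

-915.5 m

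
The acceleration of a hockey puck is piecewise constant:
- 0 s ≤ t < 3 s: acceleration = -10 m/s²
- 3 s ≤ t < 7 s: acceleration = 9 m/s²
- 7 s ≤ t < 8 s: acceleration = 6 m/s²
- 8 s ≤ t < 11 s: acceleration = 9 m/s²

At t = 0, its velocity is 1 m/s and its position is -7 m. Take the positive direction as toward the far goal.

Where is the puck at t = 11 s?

-3.5 m

On each constant-a segment, Δv = aΔt and Δx = v₀Δt + ½aΔt²; chain segment to segment.
0–3 s: v starts 1 m/s; Δx = 1·3 + ½·-10·3² = -42 m; v ends -29 m/s.
3–7 s: v starts -29 m/s; Δx = -29·4 + ½·9·4² = -44 m; v ends 7 m/s.
7–8 s: v starts 7 m/s; Δx = 7·1 + ½·6·1² = 10 m; v ends 13 m/s.
8–11 s: v starts 13 m/s; Δx = 13·3 + ½·9·3² = 79.5 m; v ends 40 m/s.
x(11) = -7 + Σ Δx = -3.5 m.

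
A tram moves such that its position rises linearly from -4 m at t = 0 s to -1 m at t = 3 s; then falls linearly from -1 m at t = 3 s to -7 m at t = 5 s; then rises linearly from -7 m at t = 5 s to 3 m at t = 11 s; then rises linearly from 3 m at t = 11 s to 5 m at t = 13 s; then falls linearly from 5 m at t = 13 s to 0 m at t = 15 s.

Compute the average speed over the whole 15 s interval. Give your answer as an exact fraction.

26/15 m/s

Average speed = (total path length)/(elapsed time); on a piecewise-linear x-t graph the path length is Σ|Δx|.
0–3 s: |Δx| = |-1 − -4| = 3 m
3–5 s: |Δx| = |-7 − -1| = 6 m
5–11 s: |Δx| = |3 − -7| = 10 m
11–13 s: |Δx| = |5 − 3| = 2 m
13–15 s: |Δx| = |0 − 5| = 5 m
Total path = 26 m; average speed = 26/15 = 26/15 m/s.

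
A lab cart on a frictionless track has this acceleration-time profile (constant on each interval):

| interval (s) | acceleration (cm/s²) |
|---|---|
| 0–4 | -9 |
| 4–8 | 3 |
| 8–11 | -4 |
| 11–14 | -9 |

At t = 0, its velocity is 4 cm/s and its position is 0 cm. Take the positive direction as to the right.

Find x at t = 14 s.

-374.5 cm

On each constant-a segment, Δv = aΔt and Δx = v₀Δt + ½aΔt²; chain segment to segment.
0–4 s: v starts 4 cm/s; Δx = 4·4 + ½·-9·4² = -56 cm; v ends -32 cm/s.
4–8 s: v starts -32 cm/s; Δx = -32·4 + ½·3·4² = -104 cm; v ends -20 cm/s.
8–11 s: v starts -20 cm/s; Δx = -20·3 + ½·-4·3² = -78 cm; v ends -32 cm/s.
11–14 s: v starts -32 cm/s; Δx = -32·3 + ½·-9·3² = -136.5 cm; v ends -59 cm/s.
x(14) = 0 + Σ Δx = -374.5 cm.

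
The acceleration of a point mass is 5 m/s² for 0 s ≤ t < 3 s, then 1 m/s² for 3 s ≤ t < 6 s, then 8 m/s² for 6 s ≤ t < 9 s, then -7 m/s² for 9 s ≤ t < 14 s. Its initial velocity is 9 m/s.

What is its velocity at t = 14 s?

16 m/s

Δv equals the area under the a-t graph; then v = v₀ + Δv.
0–3 s: 5 × 3 = 15 m/s
3–6 s: 1 × 3 = 3 m/s
6–9 s: 8 × 3 = 24 m/s
9–14 s: -7 × 5 = -35 m/s
Δv = 7 m/s, so v(14) = 9 + (7) = 16 m/s.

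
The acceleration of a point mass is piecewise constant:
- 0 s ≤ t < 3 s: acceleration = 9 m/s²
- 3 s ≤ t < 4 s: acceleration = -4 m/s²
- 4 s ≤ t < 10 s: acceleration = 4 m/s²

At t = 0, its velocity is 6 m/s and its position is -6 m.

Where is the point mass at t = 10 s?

329.5 m

On each constant-a segment, Δv = aΔt and Δx = v₀Δt + ½aΔt²; chain segment to segment.
0–3 s: v starts 6 m/s; Δx = 6·3 + ½·9·3² = 58.5 m; v ends 33 m/s.
3–4 s: v starts 33 m/s; Δx = 33·1 + ½·-4·1² = 31 m; v ends 29 m/s.
4–10 s: v starts 29 m/s; Δx = 29·6 + ½·4·6² = 246 m; v ends 53 m/s.
x(10) = -6 + Σ Δx = 329.5 m.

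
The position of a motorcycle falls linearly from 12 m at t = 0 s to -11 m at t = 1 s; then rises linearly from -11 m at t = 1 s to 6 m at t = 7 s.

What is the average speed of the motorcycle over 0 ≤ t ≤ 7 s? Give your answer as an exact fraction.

Average speed = (total path length)/(elapsed time); on a piecewise-linear x-t graph the path length is Σ|Δx|.
0–1 s: |Δx| = |-11 − 12| = 23 m
1–7 s: |Δx| = |6 − -11| = 17 m
Total path = 40 m; average speed = 40/7 = 40/7 m/s.

40/7 m/s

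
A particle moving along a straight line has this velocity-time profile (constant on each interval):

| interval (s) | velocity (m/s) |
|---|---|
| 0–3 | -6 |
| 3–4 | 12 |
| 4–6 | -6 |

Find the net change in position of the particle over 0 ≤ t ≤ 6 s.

-18 m

Displacement is the signed area under the v-t curve.
0–3 s: -6 × 3 = -18 m
3–4 s: 12 × 1 = 12 m
4–6 s: -6 × 2 = -12 m
Net displacement = -18 m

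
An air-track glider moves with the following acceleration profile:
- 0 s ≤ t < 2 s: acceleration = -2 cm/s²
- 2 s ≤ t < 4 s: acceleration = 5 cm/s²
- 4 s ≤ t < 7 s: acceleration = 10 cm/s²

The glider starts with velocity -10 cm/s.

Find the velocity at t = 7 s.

Δv equals the area under the a-t graph; then v = v₀ + Δv.
0–2 s: -2 × 2 = -4 cm/s
2–4 s: 5 × 2 = 10 cm/s
4–7 s: 10 × 3 = 30 cm/s
Δv = 36 cm/s, so v(7) = -10 + (36) = 26 cm/s.

26 cm/s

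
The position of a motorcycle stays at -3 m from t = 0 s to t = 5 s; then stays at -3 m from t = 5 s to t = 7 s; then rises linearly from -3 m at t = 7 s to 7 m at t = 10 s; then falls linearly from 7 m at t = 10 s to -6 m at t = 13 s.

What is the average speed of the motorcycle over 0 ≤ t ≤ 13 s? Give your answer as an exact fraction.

Average speed = (total path length)/(elapsed time); on a piecewise-linear x-t graph the path length is Σ|Δx|.
0–5 s: |Δx| = |-3 − -3| = 0 m
5–7 s: |Δx| = |-3 − -3| = 0 m
7–10 s: |Δx| = |7 − -3| = 10 m
10–13 s: |Δx| = |-6 − 7| = 13 m
Total path = 23 m; average speed = 23/13 = 23/13 m/s.

23/13 m/s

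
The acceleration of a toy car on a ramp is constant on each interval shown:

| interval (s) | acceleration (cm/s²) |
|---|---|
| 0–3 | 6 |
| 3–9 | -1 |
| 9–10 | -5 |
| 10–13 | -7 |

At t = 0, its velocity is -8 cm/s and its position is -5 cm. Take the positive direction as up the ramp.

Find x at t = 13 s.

On each constant-a segment, Δv = aΔt and Δx = v₀Δt + ½aΔt²; chain segment to segment.
0–3 s: v starts -8 cm/s; Δx = -8·3 + ½·6·3² = 3 cm; v ends 10 cm/s.
3–9 s: v starts 10 cm/s; Δx = 10·6 + ½·-1·6² = 42 cm; v ends 4 cm/s.
9–10 s: v starts 4 cm/s; Δx = 4·1 + ½·-5·1² = 1.5 cm; v ends -1 cm/s.
10–13 s: v starts -1 cm/s; Δx = -1·3 + ½·-7·3² = -34.5 cm; v ends -22 cm/s.
x(13) = -5 + Σ Δx = 7 cm.

7 cm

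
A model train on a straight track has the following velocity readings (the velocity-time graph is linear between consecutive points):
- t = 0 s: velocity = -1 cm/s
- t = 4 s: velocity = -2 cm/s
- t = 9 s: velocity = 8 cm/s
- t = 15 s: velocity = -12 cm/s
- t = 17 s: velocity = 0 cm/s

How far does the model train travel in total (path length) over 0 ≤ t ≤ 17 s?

66.2 cm

Total distance travelled is ∫|v| dt — sum the magnitudes of each area piece.
0–4 s: |½(-1 + -2)(4)| = 6 cm
4–9 s: v = 0 at t = 5 s; triangle areas 1 + 16 = 17 cm
9–15 s: v = 0 at t = 11.4 s; triangle areas 9.6 + 21.6 = 31.2 cm
15–17 s: |½(-12 + 0)(2)| = 12 cm
Total distance = 66.2 cm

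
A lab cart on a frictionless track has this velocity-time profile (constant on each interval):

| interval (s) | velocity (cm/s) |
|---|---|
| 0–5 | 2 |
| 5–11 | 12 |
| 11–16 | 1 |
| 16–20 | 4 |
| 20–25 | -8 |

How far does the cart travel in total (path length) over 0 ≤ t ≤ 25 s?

143 cm

Distance (not displacement) is the total path length: add the absolute areas under v-t.
0–5 s: |2| × 5 = 10 cm
5–11 s: |12| × 6 = 72 cm
11–16 s: |1| × 5 = 5 cm
16–20 s: |4| × 4 = 16 cm
20–25 s: |-8| × 5 = 40 cm
Total distance = 143 cm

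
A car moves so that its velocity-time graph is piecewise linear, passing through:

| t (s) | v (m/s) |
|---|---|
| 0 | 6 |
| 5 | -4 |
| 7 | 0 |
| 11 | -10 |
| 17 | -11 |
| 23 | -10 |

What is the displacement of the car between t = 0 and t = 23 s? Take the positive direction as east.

Net displacement equals the area under the velocity-time graph (areas below the axis count negative).
0–5 s: ½(6 + -4)(5) = 5 m
5–7 s: ½(-4 + 0)(2) = -4 m
7–11 s: ½(0 + -10)(4) = -20 m
11–17 s: ½(-10 + -11)(6) = -63 m
17–23 s: ½(-11 + -10)(6) = -63 m
Net displacement = -145 m

-145 m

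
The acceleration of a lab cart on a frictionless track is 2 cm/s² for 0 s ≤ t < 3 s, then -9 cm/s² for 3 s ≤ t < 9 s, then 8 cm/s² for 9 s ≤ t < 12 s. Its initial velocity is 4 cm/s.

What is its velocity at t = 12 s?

Δv equals the area under the a-t graph; then v = v₀ + Δv.
0–3 s: 2 × 3 = 6 cm/s
3–9 s: -9 × 6 = -54 cm/s
9–12 s: 8 × 3 = 24 cm/s
Δv = -24 cm/s, so v(12) = 4 + (-24) = -20 cm/s.

-20 cm/s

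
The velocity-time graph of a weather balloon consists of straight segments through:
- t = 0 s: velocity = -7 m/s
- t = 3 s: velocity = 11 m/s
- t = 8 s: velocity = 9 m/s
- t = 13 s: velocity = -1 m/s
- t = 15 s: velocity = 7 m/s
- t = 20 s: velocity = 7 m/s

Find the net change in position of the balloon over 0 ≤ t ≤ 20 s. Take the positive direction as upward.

117 m

Displacement is the signed area under the v-t curve.
0–3 s: ½(-7 + 11)(3) = 6 m
3–8 s: ½(11 + 9)(5) = 50 m
8–13 s: ½(9 + -1)(5) = 20 m
13–15 s: ½(-1 + 7)(2) = 6 m
15–20 s: 7 × 5 = 35 m
Net displacement = 117 m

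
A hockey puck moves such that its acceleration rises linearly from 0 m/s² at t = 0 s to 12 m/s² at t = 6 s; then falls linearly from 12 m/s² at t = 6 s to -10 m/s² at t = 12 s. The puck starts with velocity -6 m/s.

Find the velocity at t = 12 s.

Δv equals the area under the a-t graph; then v = v₀ + Δv.
0–6 s: ½(0 + 12)(6) = 36 m/s
6–12 s: ½(12 + -10)(6) = 6 m/s
Δv = 42 m/s, so v(12) = -6 + (42) = 36 m/s.

36 m/s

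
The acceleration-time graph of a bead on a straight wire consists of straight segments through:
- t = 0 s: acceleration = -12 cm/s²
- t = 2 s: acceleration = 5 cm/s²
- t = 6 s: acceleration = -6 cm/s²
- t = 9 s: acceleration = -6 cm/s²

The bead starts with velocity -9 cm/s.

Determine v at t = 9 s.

-36 cm/s

Δv equals the area under the a-t graph; then v = v₀ + Δv.
0–2 s: ½(-12 + 5)(2) = -7 cm/s
2–6 s: ½(5 + -6)(4) = -2 cm/s
6–9 s: -6 × 3 = -18 cm/s
Δv = -27 cm/s, so v(9) = -9 + (-27) = -36 cm/s.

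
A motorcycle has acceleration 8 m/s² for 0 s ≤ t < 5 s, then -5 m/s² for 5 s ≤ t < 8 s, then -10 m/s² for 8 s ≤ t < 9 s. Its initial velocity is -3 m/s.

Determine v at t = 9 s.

12 m/s

Δv equals the area under the a-t graph; then v = v₀ + Δv.
0–5 s: 8 × 5 = 40 m/s
5–8 s: -5 × 3 = -15 m/s
8–9 s: -10 × 1 = -10 m/s
Δv = 15 m/s, so v(9) = -3 + (15) = 12 m/s.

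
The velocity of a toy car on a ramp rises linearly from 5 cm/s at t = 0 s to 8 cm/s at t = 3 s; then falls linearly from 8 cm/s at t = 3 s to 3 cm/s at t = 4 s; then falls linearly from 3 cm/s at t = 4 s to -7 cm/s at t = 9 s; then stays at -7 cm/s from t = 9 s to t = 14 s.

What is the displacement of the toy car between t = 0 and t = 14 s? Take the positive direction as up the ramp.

-20 cm

Displacement is the signed area under the v-t curve.
0–3 s: ½(5 + 8)(3) = 19.5 cm
3–4 s: ½(8 + 3)(1) = 5.5 cm
4–9 s: ½(3 + -7)(5) = -10 cm
9–14 s: -7 × 5 = -35 cm
Net displacement = -20 cm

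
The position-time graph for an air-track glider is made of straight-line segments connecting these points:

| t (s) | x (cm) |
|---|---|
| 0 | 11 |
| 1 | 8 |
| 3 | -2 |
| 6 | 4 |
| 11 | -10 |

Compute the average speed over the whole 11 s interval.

Average speed = (total path length)/(elapsed time); on a piecewise-linear x-t graph the path length is Σ|Δx|.
0–1 s: |Δx| = |8 − 11| = 3 cm
1–3 s: |Δx| = |-2 − 8| = 10 cm
3–6 s: |Δx| = |4 − -2| = 6 cm
6–11 s: |Δx| = |-10 − 4| = 14 cm
Total path = 33 cm; average speed = 33/11 = 3 cm/s.

3 cm/s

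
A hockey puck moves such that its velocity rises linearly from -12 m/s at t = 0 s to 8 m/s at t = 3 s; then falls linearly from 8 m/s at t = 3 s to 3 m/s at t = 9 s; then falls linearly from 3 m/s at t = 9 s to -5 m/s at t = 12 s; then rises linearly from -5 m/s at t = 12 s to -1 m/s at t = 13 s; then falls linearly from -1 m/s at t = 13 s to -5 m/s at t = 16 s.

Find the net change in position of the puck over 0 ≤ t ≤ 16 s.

12 m

Displacement is the signed area under the v-t curve.
0–3 s: ½(-12 + 8)(3) = -6 m
3–9 s: ½(8 + 3)(6) = 33 m
9–12 s: ½(3 + -5)(3) = -3 m
12–13 s: ½(-5 + -1)(1) = -3 m
13–16 s: ½(-1 + -5)(3) = -9 m
Net displacement = 12 m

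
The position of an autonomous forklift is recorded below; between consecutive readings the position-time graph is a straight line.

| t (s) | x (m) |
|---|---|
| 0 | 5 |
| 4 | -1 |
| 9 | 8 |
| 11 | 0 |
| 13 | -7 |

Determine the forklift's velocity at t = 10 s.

Velocity is the slope of the x-t graph on 9–11 s: (0 − 8)/(11 − 9) = -4 m/s.

-4 m/s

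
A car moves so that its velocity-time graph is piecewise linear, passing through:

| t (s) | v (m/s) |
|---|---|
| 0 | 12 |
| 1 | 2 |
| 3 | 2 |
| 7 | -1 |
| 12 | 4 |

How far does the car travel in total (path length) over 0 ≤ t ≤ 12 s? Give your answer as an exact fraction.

Distance (not displacement) is the total path length: add the absolute areas under v-t.
0–1 s: |½(12 + 2)(1)| = 7 m
1–3 s: |2| × 2 = 4 m
3–7 s: v = 0 at t = 17/3 s; triangle areas 8/3 + 2/3 = 10/3 m
7–12 s: v = 0 at t = 8 s; triangle areas 0.5 + 8 = 8.5 m
Total distance = 137/6 m

137/6 m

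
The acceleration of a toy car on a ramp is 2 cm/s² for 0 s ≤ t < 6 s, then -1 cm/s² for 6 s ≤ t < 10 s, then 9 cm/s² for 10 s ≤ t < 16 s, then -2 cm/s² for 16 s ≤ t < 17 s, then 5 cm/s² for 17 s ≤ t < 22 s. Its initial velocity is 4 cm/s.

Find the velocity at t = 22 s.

Δv equals the area under the a-t graph; then v = v₀ + Δv.
0–6 s: 2 × 6 = 12 cm/s
6–10 s: -1 × 4 = -4 cm/s
10–16 s: 9 × 6 = 54 cm/s
16–17 s: -2 × 1 = -2 cm/s
17–22 s: 5 × 5 = 25 cm/s
Δv = 85 cm/s, so v(22) = 4 + (85) = 89 cm/s.

89 cm/s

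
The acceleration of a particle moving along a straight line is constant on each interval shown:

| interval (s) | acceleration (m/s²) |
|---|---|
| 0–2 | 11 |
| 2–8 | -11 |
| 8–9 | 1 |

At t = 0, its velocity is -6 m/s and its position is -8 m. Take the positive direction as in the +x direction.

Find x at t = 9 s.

-149.5 m

On each constant-a segment, Δv = aΔt and Δx = v₀Δt + ½aΔt²; chain segment to segment.
0–2 s: v starts -6 m/s; Δx = -6·2 + ½·11·2² = 10 m; v ends 16 m/s.
2–8 s: v starts 16 m/s; Δx = 16·6 + ½·-11·6² = -102 m; v ends -50 m/s.
8–9 s: v starts -50 m/s; Δx = -50·1 + ½·1·1² = -49.5 m; v ends -49 m/s.
x(9) = -8 + Σ Δx = -149.5 m.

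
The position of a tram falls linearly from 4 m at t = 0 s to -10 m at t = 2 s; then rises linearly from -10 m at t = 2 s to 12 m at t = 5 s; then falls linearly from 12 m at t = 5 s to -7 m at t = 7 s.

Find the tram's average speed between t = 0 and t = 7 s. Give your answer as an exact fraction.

55/7 m/s

Average speed = (total path length)/(elapsed time); on a piecewise-linear x-t graph the path length is Σ|Δx|.
0–2 s: |Δx| = |-10 − 4| = 14 m
2–5 s: |Δx| = |12 − -10| = 22 m
5–7 s: |Δx| = |-7 − 12| = 19 m
Total path = 55 m; average speed = 55/7 = 55/7 m/s.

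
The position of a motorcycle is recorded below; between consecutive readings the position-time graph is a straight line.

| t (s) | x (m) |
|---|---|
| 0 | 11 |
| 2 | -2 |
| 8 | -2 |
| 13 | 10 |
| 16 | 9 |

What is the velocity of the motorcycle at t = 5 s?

Velocity is the slope of the x-t graph on 2–8 s: (-2 − -2)/(8 − 2) = 0 m/s.

0 m/s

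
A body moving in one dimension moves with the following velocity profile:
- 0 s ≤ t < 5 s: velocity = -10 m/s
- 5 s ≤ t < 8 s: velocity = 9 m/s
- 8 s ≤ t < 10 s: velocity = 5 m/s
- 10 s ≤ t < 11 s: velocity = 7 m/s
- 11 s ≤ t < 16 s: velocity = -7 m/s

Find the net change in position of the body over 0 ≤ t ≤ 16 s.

-41 m

Displacement is the signed area under the v-t curve.
0–5 s: -10 × 5 = -50 m
5–8 s: 9 × 3 = 27 m
8–10 s: 5 × 2 = 10 m
10–11 s: 7 × 1 = 7 m
11–16 s: -7 × 5 = -35 m
Net displacement = -41 m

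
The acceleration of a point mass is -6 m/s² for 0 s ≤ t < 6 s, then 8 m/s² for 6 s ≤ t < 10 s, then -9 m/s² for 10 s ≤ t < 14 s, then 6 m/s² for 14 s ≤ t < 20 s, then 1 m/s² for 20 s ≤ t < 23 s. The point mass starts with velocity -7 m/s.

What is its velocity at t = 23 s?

Δv equals the area under the a-t graph; then v = v₀ + Δv.
0–6 s: -6 × 6 = -36 m/s
6–10 s: 8 × 4 = 32 m/s
10–14 s: -9 × 4 = -36 m/s
14–20 s: 6 × 6 = 36 m/s
20–23 s: 1 × 3 = 3 m/s
Δv = -1 m/s, so v(23) = -7 + (-1) = -8 m/s.

-8 m/s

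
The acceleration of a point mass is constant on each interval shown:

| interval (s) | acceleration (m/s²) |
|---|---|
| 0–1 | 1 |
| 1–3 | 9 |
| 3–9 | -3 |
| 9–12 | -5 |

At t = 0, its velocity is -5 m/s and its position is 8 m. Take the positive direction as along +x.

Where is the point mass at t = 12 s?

On each constant-a segment, Δv = aΔt and Δx = v₀Δt + ½aΔt²; chain segment to segment.
0–1 s: v starts -5 m/s; Δx = -5·1 + ½·1·1² = -4.5 m; v ends -4 m/s.
1–3 s: v starts -4 m/s; Δx = -4·2 + ½·9·2² = 10 m; v ends 14 m/s.
3–9 s: v starts 14 m/s; Δx = 14·6 + ½·-3·6² = 30 m; v ends -4 m/s.
9–12 s: v starts -4 m/s; Δx = -4·3 + ½·-5·3² = -34.5 m; v ends -19 m/s.
x(12) = 8 + Σ Δx = 9 m.

9 m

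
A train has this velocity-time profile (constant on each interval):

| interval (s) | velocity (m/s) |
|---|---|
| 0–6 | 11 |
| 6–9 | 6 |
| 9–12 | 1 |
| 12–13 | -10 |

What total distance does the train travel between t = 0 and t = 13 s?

97 m

Total distance travelled is ∫|v| dt — sum the magnitudes of each area piece.
0–6 s: |11| × 6 = 66 m
6–9 s: |6| × 3 = 18 m
9–12 s: |1| × 3 = 3 m
12–13 s: |-10| × 1 = 10 m
Total distance = 97 m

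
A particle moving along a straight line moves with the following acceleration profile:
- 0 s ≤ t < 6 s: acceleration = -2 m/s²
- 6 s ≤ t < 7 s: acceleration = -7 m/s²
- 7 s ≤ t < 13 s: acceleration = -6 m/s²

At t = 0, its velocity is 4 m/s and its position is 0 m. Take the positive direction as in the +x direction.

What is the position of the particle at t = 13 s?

-221.5 m

On each constant-a segment, Δv = aΔt and Δx = v₀Δt + ½aΔt²; chain segment to segment.
0–6 s: v starts 4 m/s; Δx = 4·6 + ½·-2·6² = -12 m; v ends -8 m/s.
6–7 s: v starts -8 m/s; Δx = -8·1 + ½·-7·1² = -11.5 m; v ends -15 m/s.
7–13 s: v starts -15 m/s; Δx = -15·6 + ½·-6·6² = -198 m; v ends -51 m/s.
x(13) = 0 + Σ Δx = -221.5 m.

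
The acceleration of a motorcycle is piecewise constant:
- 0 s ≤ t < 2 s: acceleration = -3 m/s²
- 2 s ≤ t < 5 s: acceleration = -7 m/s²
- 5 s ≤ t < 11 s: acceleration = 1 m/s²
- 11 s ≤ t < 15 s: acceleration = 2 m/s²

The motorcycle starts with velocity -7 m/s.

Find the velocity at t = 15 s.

Δv equals the area under the a-t graph; then v = v₀ + Δv.
0–2 s: -3 × 2 = -6 m/s
2–5 s: -7 × 3 = -21 m/s
5–11 s: 1 × 6 = 6 m/s
11–15 s: 2 × 4 = 8 m/s
Δv = -13 m/s, so v(15) = -7 + (-13) = -20 m/s.

-20 m/s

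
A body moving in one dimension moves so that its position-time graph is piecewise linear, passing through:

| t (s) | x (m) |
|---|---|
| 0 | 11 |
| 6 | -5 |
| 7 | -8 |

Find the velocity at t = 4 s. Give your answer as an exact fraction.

Velocity is the slope of the x-t graph on 0–6 s: (-5 − 11)/(6 − 0) = -8/3 m/s.

-8/3 m/s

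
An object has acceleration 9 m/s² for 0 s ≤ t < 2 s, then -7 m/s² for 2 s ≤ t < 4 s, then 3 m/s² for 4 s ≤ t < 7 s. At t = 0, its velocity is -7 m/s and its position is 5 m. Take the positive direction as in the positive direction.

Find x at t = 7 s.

On each constant-a segment, Δv = aΔt and Δx = v₀Δt + ½aΔt²; chain segment to segment.
0–2 s: v starts -7 m/s; Δx = -7·2 + ½·9·2² = 4 m; v ends 11 m/s.
2–4 s: v starts 11 m/s; Δx = 11·2 + ½·-7·2² = 8 m; v ends -3 m/s.
4–7 s: v starts -3 m/s; Δx = -3·3 + ½·3·3² = 4.5 m; v ends 6 m/s.
x(7) = 5 + Σ Δx = 21.5 m.

21.5 m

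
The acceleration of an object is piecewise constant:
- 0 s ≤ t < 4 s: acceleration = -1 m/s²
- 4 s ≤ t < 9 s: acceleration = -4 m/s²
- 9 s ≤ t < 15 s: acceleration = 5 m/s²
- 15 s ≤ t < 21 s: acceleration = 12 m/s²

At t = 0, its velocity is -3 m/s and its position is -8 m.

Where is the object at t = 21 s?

On each constant-a segment, Δv = aΔt and Δx = v₀Δt + ½aΔt²; chain segment to segment.
0–4 s: v starts -3 m/s; Δx = -3·4 + ½·-1·4² = -20 m; v ends -7 m/s.
4–9 s: v starts -7 m/s; Δx = -7·5 + ½·-4·5² = -85 m; v ends -27 m/s.
9–15 s: v starts -27 m/s; Δx = -27·6 + ½·5·6² = -72 m; v ends 3 m/s.
15–21 s: v starts 3 m/s; Δx = 3·6 + ½·12·6² = 234 m; v ends 75 m/s.
x(21) = -8 + Σ Δx = 49 m.

49 m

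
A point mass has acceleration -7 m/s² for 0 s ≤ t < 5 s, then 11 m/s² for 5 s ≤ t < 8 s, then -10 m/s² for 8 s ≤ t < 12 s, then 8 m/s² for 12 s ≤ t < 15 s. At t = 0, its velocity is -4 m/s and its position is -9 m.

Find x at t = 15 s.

-390 m

On each constant-a segment, Δv = aΔt and Δx = v₀Δt + ½aΔt²; chain segment to segment.
0–5 s: v starts -4 m/s; Δx = -4·5 + ½·-7·5² = -107.5 m; v ends -39 m/s.
5–8 s: v starts -39 m/s; Δx = -39·3 + ½·11·3² = -67.5 m; v ends -6 m/s.
8–12 s: v starts -6 m/s; Δx = -6·4 + ½·-10·4² = -104 m; v ends -46 m/s.
12–15 s: v starts -46 m/s; Δx = -46·3 + ½·8·3² = -102 m; v ends -22 m/s.
x(15) = -9 + Σ Δx = -390 m.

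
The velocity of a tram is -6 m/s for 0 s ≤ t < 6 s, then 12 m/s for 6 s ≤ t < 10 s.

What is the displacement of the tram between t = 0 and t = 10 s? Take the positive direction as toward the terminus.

12 m

Net displacement equals the area under the velocity-time graph (areas below the axis count negative).
0–6 s: -6 × 6 = -36 m
6–10 s: 12 × 4 = 48 m
Net displacement = 12 m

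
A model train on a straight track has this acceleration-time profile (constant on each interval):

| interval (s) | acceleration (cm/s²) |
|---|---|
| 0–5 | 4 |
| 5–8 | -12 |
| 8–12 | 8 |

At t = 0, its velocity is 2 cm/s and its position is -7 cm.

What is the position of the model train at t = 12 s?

On each constant-a segment, Δv = aΔt and Δx = v₀Δt + ½aΔt²; chain segment to segment.
0–5 s: v starts 2 cm/s; Δx = 2·5 + ½·4·5² = 60 cm; v ends 22 cm/s.
5–8 s: v starts 22 cm/s; Δx = 22·3 + ½·-12·3² = 12 cm; v ends -14 cm/s.
8–12 s: v starts -14 cm/s; Δx = -14·4 + ½·8·4² = 8 cm; v ends 18 cm/s.
x(12) = -7 + Σ Δx = 73 cm.

73 cm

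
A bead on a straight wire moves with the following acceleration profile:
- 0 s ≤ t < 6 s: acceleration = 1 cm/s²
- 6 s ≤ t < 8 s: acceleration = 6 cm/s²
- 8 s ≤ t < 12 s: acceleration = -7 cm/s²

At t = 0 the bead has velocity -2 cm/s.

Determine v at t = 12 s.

-12 cm/s

Δv equals the area under the a-t graph; then v = v₀ + Δv.
0–6 s: 1 × 6 = 6 cm/s
6–8 s: 6 × 2 = 12 cm/s
8–12 s: -7 × 4 = -28 cm/s
Δv = -10 cm/s, so v(12) = -2 + (-10) = -12 cm/s.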